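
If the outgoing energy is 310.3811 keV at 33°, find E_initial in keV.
344.1000 keV

Convert final energy to wavelength (hc ≈ 1239.842 keV·pm):
λ' = hc/E' = 1239.842 / 310.3811 = 3.9946 pm

Calculate the Compton shift:
Δλ = λ_C(1 - cos(33°))
Δλ = 2.4263 × (1 - cos(33°))
Δλ = 0.3914 pm

Initial wavelength:
λ = λ' - Δλ = 3.9946 - 0.3914 = 3.6031 pm

Initial energy:
E = hc/λ = 1239.842 / 3.6031 = 344.1000 keV

(Intermediate values are shown rounded; full precision is carried through to the final answer.)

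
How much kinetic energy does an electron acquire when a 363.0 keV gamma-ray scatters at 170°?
212.3747 keV

By energy conservation: K_e = E_initial - E_final

First find the scattered photon energy:
Initial wavelength: λ = hc/E = 3.4155 pm
Compton shift: Δλ = λ_C(1 - cos(170°)) = 4.8158 pm
Final wavelength: λ' = 3.4155 + 4.8158 = 8.2313 pm
Final photon energy: E' = hc/λ' = 150.6253 keV

Electron kinetic energy:
K_e = E - E' = 363.0000 - 150.6253 = 212.3747 keV

(Intermediate values are shown rounded; full precision is carried through to the final answer.)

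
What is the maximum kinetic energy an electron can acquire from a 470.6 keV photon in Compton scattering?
305.0055 keV

Maximum energy transfer occurs at θ = 180° (backscattering).

Initial photon: E₀ = 470.6 keV → λ₀ = 2.6346 pm

Maximum Compton shift (at 180°):
Δλ_max = 2λ_C = 2 × 2.4263 = 4.8526 pm

Final wavelength:
λ' = 2.6346 + 4.8526 = 7.4872 pm

Minimum photon energy (maximum energy to electron):
E'_min = hc/λ' = 165.5945 keV

Maximum electron kinetic energy:
K_max = E₀ - E'_min = 470.6000 - 165.5945 = 305.0055 keV

(Intermediate values are shown rounded; full precision is carried through to the final answer.)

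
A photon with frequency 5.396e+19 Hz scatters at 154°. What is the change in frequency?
2.446e+19 Hz (decrease)

Convert frequency to wavelength (c = 299792458 m/s):
λ₀ = c/f₀ = 299792458/5.396e+19 = 5.5558276e-12 m = 5.5558 pm

Calculate Compton shift:
Δλ = λ_C(1 - cos(154°)) = 4.6071 pm

Final wavelength:
λ' = λ₀ + Δλ = 5.5558 + 4.6071 = 10.1629 pm

Final frequency:
f' = c/λ' = 299792458/1.0162891e-11 = 2.9498738e+19 Hz

Frequency shift (decrease):
Δf = f₀ - f' = 5.396e+19 - 2.9498738e+19 = 2.446e+19 Hz

(Intermediate values are shown rounded; full precision is carried through to the final answer.)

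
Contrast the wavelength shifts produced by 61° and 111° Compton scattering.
111° produces the larger shift by a factor of 2.637

Calculate both shifts using Δλ = λ_C(1 - cos θ):

For θ₁ = 61°:
Δλ₁ = 2.4263 × (1 - cos(61°))
Δλ₁ = 2.4263 × 0.5152
Δλ₁ = 1.2500 pm

For θ₂ = 111°:
Δλ₂ = 2.4263 × (1 - cos(111°))
Δλ₂ = 2.4263 × 1.3584
Δλ₂ = 3.2958 pm

The 111° angle produces the larger shift.
Ratio: 3.2958/1.2500 = 2.637

(Intermediate values are shown rounded; full precision is carried through to the final answer.)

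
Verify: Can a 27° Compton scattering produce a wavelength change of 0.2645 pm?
Yes, consistent

Calculate the expected shift for θ = 27°:

Δλ_expected = λ_C(1 - cos(27°))
Δλ_expected = 2.4263 × (1 - cos(27°))
Δλ_expected = 2.4263 × 0.1090
Δλ_expected = 0.2645 pm

Given shift: 0.2645 pm
Expected shift: 0.2645 pm
Difference: 0.0000 pm

The values match. This is consistent with Compton scattering at the stated angle.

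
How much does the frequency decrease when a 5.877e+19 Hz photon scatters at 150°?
2.763e+19 Hz (decrease)

Convert frequency to wavelength (c = 299792458 m/s):
λ₀ = c/f₀ = 299792458/5.877e+19 = 5.1011138e-12 m = 5.1011 pm

Calculate Compton shift:
Δλ = λ_C(1 - cos(150°)) = 4.5276 pm

Final wavelength:
λ' = λ₀ + Δλ = 5.1011 + 4.5276 = 9.6287 pm

Final frequency:
f' = c/λ' = 299792458/9.6286703e-12 = 3.1135395e+19 Hz

Frequency shift (decrease):
Δf = f₀ - f' = 5.877e+19 - 3.1135395e+19 = 2.763e+19 Hz

(Intermediate values are shown rounded; full precision is carried through to the final answer.)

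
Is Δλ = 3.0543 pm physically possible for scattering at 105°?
Yes, consistent

Calculate the expected shift for θ = 105°:

Δλ_expected = λ_C(1 - cos(105°))
Δλ_expected = 2.4263 × (1 - cos(105°))
Δλ_expected = 2.4263 × 1.2588
Δλ_expected = 3.0543 pm

Given shift: 3.0543 pm
Expected shift: 3.0543 pm
Difference: 0.0000 pm

The values match. This is consistent with Compton scattering at the stated angle.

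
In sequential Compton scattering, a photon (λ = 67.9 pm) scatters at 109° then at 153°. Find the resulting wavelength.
75.7044 pm

Apply Compton shift twice:

First scattering at θ₁ = 109°:
Δλ₁ = λ_C(1 - cos(109°))
Δλ₁ = 2.4263 × 1.3256
Δλ₁ = 3.2162 pm

After first scattering:
λ₁ = 67.9 + 3.2162 = 71.1162 pm

Second scattering at θ₂ = 153°:
Δλ₂ = λ_C(1 - cos(153°))
Δλ₂ = 2.4263 × 1.8910
Δλ₂ = 4.5882 pm

Final wavelength:
λ₂ = 71.1162 + 4.5882 = 75.7044 pm

Total shift: Δλ_total = 3.2162 + 4.5882 = 7.8044 pm

(Intermediate values are shown rounded; full precision is carried through to the final answer.)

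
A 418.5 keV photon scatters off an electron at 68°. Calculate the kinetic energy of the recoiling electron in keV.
141.7486 keV

By energy conservation: K_e = E_initial - E_final

First find the scattered photon energy:
Initial wavelength: λ = hc/E = 2.9626 pm
Compton shift: Δλ = λ_C(1 - cos(68°)) = 1.5174 pm
Final wavelength: λ' = 2.9626 + 1.5174 = 4.4800 pm
Final photon energy: E' = hc/λ' = 276.7514 keV

Electron kinetic energy:
K_e = E - E' = 418.5000 - 276.7514 = 141.7486 keV

(Intermediate values are shown rounded; full precision is carried through to the final answer.)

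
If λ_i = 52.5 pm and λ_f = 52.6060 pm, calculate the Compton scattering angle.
17.00°

First find the wavelength shift:
Δλ = λ' - λ = 52.6060 - 52.5 = 0.1060 pm

Using Δλ = λ_C(1 - cos θ), with λ_C = h/(m_e·c) ≈ 2.42631024 pm:
cos θ = 1 - Δλ/λ_C
cos θ = 1 - 0.1060/2.42631024
cos θ = 0.956312

θ = arccos(0.956312)
θ = 17.00°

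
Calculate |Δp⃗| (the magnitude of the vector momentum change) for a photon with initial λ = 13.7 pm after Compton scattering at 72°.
5.3926e-23 kg·m/s

Photon momentum magnitude is p = h/λ.

Initial momentum:
p₀ = h/λ = 6.6261e-34/1.3700e-11 = 4.8365e-23 kg·m/s

After scattering:
λ' = λ + Δλ = 13.7 + 1.6765 = 15.3765 pm
p' = h/λ' = 6.6261e-34/1.5377e-11 = 4.3092e-23 kg·m/s

Momentum is a vector; the scattered photon's direction makes angle θ = 72° with the incident direction. The magnitude of the vector change Δp⃗ = p⃗₀ − p⃗' is found from the law of cosines:
|Δp⃗|² = p₀² + p'² − 2p₀p'cos θ
|Δp⃗|² = (4.8365e-23)² + (4.3092e-23)² − 2·4.8365e-23·4.3092e-23·cos(72°)
|Δp⃗| = 5.3926e-23 kg·m/s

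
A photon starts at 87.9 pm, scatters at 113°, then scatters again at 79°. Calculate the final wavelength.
93.2377 pm

Apply Compton shift twice:

First scattering at θ₁ = 113°:
Δλ₁ = λ_C(1 - cos(113°))
Δλ₁ = 2.4263 × 1.3907
Δλ₁ = 3.3743 pm

After first scattering:
λ₁ = 87.9 + 3.3743 = 91.2743 pm

Second scattering at θ₂ = 79°:
Δλ₂ = λ_C(1 - cos(79°))
Δλ₂ = 2.4263 × 0.8092
Δλ₂ = 1.9633 pm

Final wavelength:
λ₂ = 91.2743 + 1.9633 = 93.2377 pm

Total shift: Δλ_total = 3.3743 + 1.9633 = 5.3377 pm

(Intermediate values are shown rounded; full precision is carried through to the final answer.)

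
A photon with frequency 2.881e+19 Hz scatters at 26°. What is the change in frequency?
6.642e+17 Hz (decrease)

Convert frequency to wavelength (c = 299792458 m/s):
λ₀ = c/f₀ = 299792458/2.881e+19 = 1.0405847e-11 m = 10.4058 pm

Calculate Compton shift:
Δλ = λ_C(1 - cos(26°)) = 0.2456 pm

Final wavelength:
λ' = λ₀ + Δλ = 10.4058 + 0.2456 = 10.6514 pm

Final frequency:
f' = c/λ' = 299792458/1.0651404e-11 = 2.8145815e+19 Hz

Frequency shift (decrease):
Δf = f₀ - f' = 2.881e+19 - 2.8145815e+19 = 6.642e+17 Hz

(Intermediate values are shown rounded; full precision is carried through to the final answer.)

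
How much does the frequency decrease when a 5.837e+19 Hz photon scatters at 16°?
1.049e+18 Hz (decrease)

Convert frequency to wavelength (c = 299792458 m/s):
λ₀ = c/f₀ = 299792458/5.837e+19 = 5.1360709e-12 m = 5.1361 pm

Calculate Compton shift:
Δλ = λ_C(1 - cos(16°)) = 0.0940 pm

Final wavelength:
λ' = λ₀ + Δλ = 5.1361 + 0.0940 = 5.2301 pm

Final frequency:
f' = c/λ' = 299792458/5.2300620e-12 = 5.7321014e+19 Hz

Frequency shift (decrease):
Δf = f₀ - f' = 5.837e+19 - 5.7321014e+19 = 1.049e+18 Hz

(Intermediate values are shown rounded; full precision is carried through to the final answer.)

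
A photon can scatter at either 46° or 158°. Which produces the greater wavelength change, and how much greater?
158° produces the larger shift by a factor of 6.312

Calculate both shifts using Δλ = λ_C(1 - cos θ):

For θ₁ = 46°:
Δλ₁ = 2.4263 × (1 - cos(46°))
Δλ₁ = 2.4263 × 0.3053
Δλ₁ = 0.7409 pm

For θ₂ = 158°:
Δλ₂ = 2.4263 × (1 - cos(158°))
Δλ₂ = 2.4263 × 1.9272
Δλ₂ = 4.6759 pm

The 158° angle produces the larger shift.
Ratio: 4.6759/0.7409 = 6.312

(Intermediate values are shown rounded; full precision is carried through to the final answer.)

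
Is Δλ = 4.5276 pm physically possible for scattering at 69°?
No, inconsistent

Calculate the expected shift for θ = 69°:

Δλ_expected = λ_C(1 - cos(69°))
Δλ_expected = 2.4263 × (1 - cos(69°))
Δλ_expected = 2.4263 × 0.6416
Δλ_expected = 1.5568 pm

Given shift: 4.5276 pm
Expected shift: 1.5568 pm
Difference: 2.9708 pm

The values do not match. The given shift corresponds to θ ≈ 150.0°, not 69°.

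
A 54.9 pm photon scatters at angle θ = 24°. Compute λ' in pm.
55.1098 pm

Using the Compton scattering formula:
λ' = λ + Δλ = λ + λ_C(1 - cos θ)

Given:
- Initial wavelength λ = 54.9 pm
- Scattering angle θ = 24°
- Compton wavelength λ_C ≈ 2.4263 pm

Calculate the shift:
Δλ = 2.4263 × (1 - cos(24°))
Δλ = 2.4263 × 0.0865
Δλ = 0.2098 pm

Final wavelength:
λ' = 54.9 + 0.2098 = 55.1098 pm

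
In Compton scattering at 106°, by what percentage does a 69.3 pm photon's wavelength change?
4.4662%

Calculate the Compton shift:
Δλ = λ_C(1 - cos(106°))
Δλ = 2.4263 × (1 - cos(106°))
Δλ = 2.4263 × 1.2756
Δλ = 3.0951 pm

Percentage change:
(Δλ/λ₀) × 100 = (3.0951/69.3) × 100
= 4.4662%

(Intermediate values are shown rounded; full precision is carried through to the final answer.)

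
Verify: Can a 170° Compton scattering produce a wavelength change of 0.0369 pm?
No, inconsistent

Calculate the expected shift for θ = 170°:

Δλ_expected = λ_C(1 - cos(170°))
Δλ_expected = 2.4263 × (1 - cos(170°))
Δλ_expected = 2.4263 × 1.9848
Δλ_expected = 4.8158 pm

Given shift: 0.0369 pm
Expected shift: 4.8158 pm
Difference: 4.7789 pm

The values do not match. The given shift corresponds to θ ≈ 10.0°, not 170°.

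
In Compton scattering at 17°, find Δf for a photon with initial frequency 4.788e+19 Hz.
7.972e+17 Hz (decrease)

Convert frequency to wavelength (c = 299792458 m/s):
λ₀ = c/f₀ = 299792458/4.788e+19 = 6.2613295e-12 m = 6.2613 pm

Calculate Compton shift:
Δλ = λ_C(1 - cos(17°)) = 0.1060 pm

Final wavelength:
λ' = λ₀ + Δλ = 6.2613 + 0.1060 = 6.3673 pm

Final frequency:
f' = c/λ' = 299792458/6.3673478e-12 = 4.7082784e+19 Hz

Frequency shift (decrease):
Δf = f₀ - f' = 4.788e+19 - 4.7082784e+19 = 7.972e+17 Hz

(Intermediate values are shown rounded; full precision is carried through to the final answer.)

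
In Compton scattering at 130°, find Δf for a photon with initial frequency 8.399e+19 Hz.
4.431e+19 Hz (decrease)

Convert frequency to wavelength (c = 299792458 m/s):
λ₀ = c/f₀ = 299792458/8.399e+19 = 3.5693828e-12 m = 3.5694 pm

Calculate Compton shift:
Δλ = λ_C(1 - cos(130°)) = 3.9859 pm

Final wavelength:
λ' = λ₀ + Δλ = 3.5694 + 3.9859 = 7.5553 pm

Final frequency:
f' = c/λ' = 299792458/7.5552952e-12 = 3.9679781e+19 Hz

Frequency shift (decrease):
Δf = f₀ - f' = 8.399e+19 - 3.9679781e+19 = 4.431e+19 Hz

(Intermediate values are shown rounded; full precision is carried through to the final answer.)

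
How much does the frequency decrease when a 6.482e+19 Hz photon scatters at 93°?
2.306e+19 Hz (decrease)

Convert frequency to wavelength (c = 299792458 m/s):
λ₀ = c/f₀ = 299792458/6.482e+19 = 4.6249994e-12 m = 4.6250 pm

Calculate Compton shift:
Δλ = λ_C(1 - cos(93°)) = 2.5533 pm

Final wavelength:
λ' = λ₀ + Δλ = 4.6250 + 2.5533 = 7.1783 pm

Final frequency:
f' = c/λ' = 299792458/7.1782929e-12 = 4.1763754e+19 Hz

Frequency shift (decrease):
Δf = f₀ - f' = 6.482e+19 - 4.1763754e+19 = 2.306e+19 Hz

(Intermediate values are shown rounded; full precision is carried through to the final answer.)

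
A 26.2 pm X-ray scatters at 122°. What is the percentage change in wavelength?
14.1682%

Calculate the Compton shift:
Δλ = λ_C(1 - cos(122°))
Δλ = 2.4263 × (1 - cos(122°))
Δλ = 2.4263 × 1.5299
Δλ = 3.7121 pm

Percentage change:
(Δλ/λ₀) × 100 = (3.7121/26.2) × 100
= 14.1682%

(Intermediate values are shown rounded; full precision is carried through to the final answer.)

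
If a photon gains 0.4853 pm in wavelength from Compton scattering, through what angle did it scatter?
36.87°

From the Compton formula Δλ = λ_C(1 - cos θ), we can solve for θ:

cos θ = 1 - Δλ/λ_C

Given:
- Δλ = 0.4853 pm
- λ_C = h/(m_e·c) ≈ 2.42631024 pm

cos θ = 1 - 0.4853/2.42631024
cos θ = 1 - 0.200016
cos θ = 0.799984

θ = arccos(0.799984)
θ = 36.87°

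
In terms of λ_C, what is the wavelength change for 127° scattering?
1.6018 λ_C

The Compton shift formula is:
Δλ = λ_C(1 - cos θ)

Dividing both sides by λ_C:
Δλ/λ_C = 1 - cos θ

For θ = 127°:
Δλ/λ_C = 1 - cos(127°)
Δλ/λ_C = 1 - -0.6018
Δλ/λ_C = 1.6018

This means the shift is 1.6018 × λ_C = 3.8865 pm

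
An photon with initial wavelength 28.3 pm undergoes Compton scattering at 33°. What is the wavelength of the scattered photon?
28.6914 pm

Using the Compton scattering formula:
λ' = λ + Δλ = λ + λ_C(1 - cos θ)

Given:
- Initial wavelength λ = 28.3 pm
- Scattering angle θ = 33°
- Compton wavelength λ_C ≈ 2.4263 pm

Calculate the shift:
Δλ = 2.4263 × (1 - cos(33°))
Δλ = 2.4263 × 0.1613
Δλ = 0.3914 pm

Final wavelength:
λ' = 28.3 + 0.3914 = 28.6914 pm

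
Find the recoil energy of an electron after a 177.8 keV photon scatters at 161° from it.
71.7732 keV

By energy conservation: K_e = E_initial - E_final

First find the scattered photon energy:
Initial wavelength: λ = hc/E = 6.9732 pm
Compton shift: Δλ = λ_C(1 - cos(161°)) = 4.7204 pm
Final wavelength: λ' = 6.9732 + 4.7204 = 11.6937 pm
Final photon energy: E' = hc/λ' = 106.0268 keV

Electron kinetic energy:
K_e = E - E' = 177.8000 - 106.0268 = 71.7732 keV

(Intermediate values are shown rounded; full precision is carried through to the final answer.)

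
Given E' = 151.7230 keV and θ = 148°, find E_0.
336.2002 keV

Convert final energy to wavelength (hc ≈ 1239.842 keV·pm):
λ' = hc/E' = 1239.842 / 151.7230 = 8.1717 pm

Calculate the Compton shift:
Δλ = λ_C(1 - cos(148°))
Δλ = 2.4263 × (1 - cos(148°))
Δλ = 4.4839 pm

Initial wavelength:
λ = λ' - Δλ = 8.1717 - 4.4839 = 3.6878 pm

Initial energy:
E = hc/λ = 1239.842 / 3.6878 = 336.2002 keV

(Intermediate values are shown rounded; full precision is carried through to the final answer.)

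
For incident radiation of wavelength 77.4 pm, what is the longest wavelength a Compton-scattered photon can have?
82.2526 pm (at θ = 180°)

The Compton shift is Δλ = λ_C(1 − cos θ).

Since cos θ ranges from −1 to 1, the factor (1 − cos θ) ranges from 0 to 2; the maximum shift occurs at θ = 180° (backscattering):
Δλ_max = 2λ_C = 2 × 2.4263 pm = 4.8526 pm

Maximum scattered wavelength:
λ'_max = λ₀ + Δλ_max = 77.4 + 4.8526 = 82.2526 pm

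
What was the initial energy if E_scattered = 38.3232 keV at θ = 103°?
42.2000 keV

Convert final energy to wavelength (hc ≈ 1239.842 keV·pm):
λ' = hc/E' = 1239.842 / 38.3232 = 32.3523 pm

Calculate the Compton shift:
Δλ = λ_C(1 - cos(103°))
Δλ = 2.4263 × (1 - cos(103°))
Δλ = 2.9721 pm

Initial wavelength:
λ = λ' - Δλ = 32.3523 - 2.9721 = 29.3801 pm

Initial energy:
E = hc/λ = 1239.842 / 29.3801 = 42.2000 keV

(Intermediate values are shown rounded; full precision is carried through to the final answer.)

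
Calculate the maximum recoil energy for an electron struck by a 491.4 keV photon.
323.3018 keV

Maximum energy transfer occurs at θ = 180° (backscattering).

Initial photon: E₀ = 491.4 keV → λ₀ = 2.5231 pm

Maximum Compton shift (at 180°):
Δλ_max = 2λ_C = 2 × 2.4263 = 4.8526 pm

Final wavelength:
λ' = 2.5231 + 4.8526 = 7.3757 pm

Minimum photon energy (maximum energy to electron):
E'_min = hc/λ' = 168.0982 keV

Maximum electron kinetic energy:
K_max = E₀ - E'_min = 491.4000 - 168.0982 = 323.3018 keV

(Intermediate values are shown rounded; full precision is carried through to the final answer.)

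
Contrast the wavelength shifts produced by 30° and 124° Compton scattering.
124° produces the larger shift by a factor of 11.638

Calculate both shifts using Δλ = λ_C(1 - cos θ):

For θ₁ = 30°:
Δλ₁ = 2.4263 × (1 - cos(30°))
Δλ₁ = 2.4263 × 0.1340
Δλ₁ = 0.3251 pm

For θ₂ = 124°:
Δλ₂ = 2.4263 × (1 - cos(124°))
Δλ₂ = 2.4263 × 1.5592
Δλ₂ = 3.7831 pm

The 124° angle produces the larger shift.
Ratio: 3.7831/0.3251 = 11.638

(Intermediate values are shown rounded; full precision is carried through to the final answer.)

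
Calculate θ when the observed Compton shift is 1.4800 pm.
67.04°

From the Compton formula Δλ = λ_C(1 - cos θ), we can solve for θ:

cos θ = 1 - Δλ/λ_C

Given:
- Δλ = 1.4800 pm
- λ_C = h/(m_e·c) ≈ 2.42631024 pm

cos θ = 1 - 1.4800/2.42631024
cos θ = 1 - 0.609980
cos θ = 0.390020

θ = arccos(0.390020)
θ = 67.04°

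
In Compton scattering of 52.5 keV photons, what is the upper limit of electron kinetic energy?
8.9489 keV

Maximum energy transfer occurs at θ = 180° (backscattering).

Initial photon: E₀ = 52.5 keV → λ₀ = 23.6160 pm

Maximum Compton shift (at 180°):
Δλ_max = 2λ_C = 2 × 2.4263 = 4.8526 pm

Final wavelength:
λ' = 23.6160 + 4.8526 = 28.4687 pm

Minimum photon energy (maximum energy to electron):
E'_min = hc/λ' = 43.5511 keV

Maximum electron kinetic energy:
K_max = E₀ - E'_min = 52.5000 - 43.5511 = 8.9489 keV

(Intermediate values are shown rounded; full precision is carried through to the final answer.)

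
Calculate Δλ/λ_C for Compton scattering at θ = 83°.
0.8781 λ_C

The Compton shift formula is:
Δλ = λ_C(1 - cos θ)

Dividing both sides by λ_C:
Δλ/λ_C = 1 - cos θ

For θ = 83°:
Δλ/λ_C = 1 - cos(83°)
Δλ/λ_C = 1 - 0.1219
Δλ/λ_C = 0.8781

This means the shift is 0.8781 × λ_C = 2.1306 pm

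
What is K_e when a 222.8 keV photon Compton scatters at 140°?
96.9251 keV

By energy conservation: K_e = E_initial - E_final

First find the scattered photon energy:
Initial wavelength: λ = hc/E = 5.5648 pm
Compton shift: Δλ = λ_C(1 - cos(140°)) = 4.2850 pm
Final wavelength: λ' = 5.5648 + 4.2850 = 9.8498 pm
Final photon energy: E' = hc/λ' = 125.8749 keV

Electron kinetic energy:
K_e = E - E' = 222.8000 - 125.8749 = 96.9251 keV

(Intermediate values are shown rounded; full precision is carried through to the final answer.)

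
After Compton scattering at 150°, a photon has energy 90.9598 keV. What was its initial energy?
136.1999 keV

Convert final energy to wavelength (hc ≈ 1239.842 keV·pm):
λ' = hc/E' = 1239.842 / 90.9598 = 13.6307 pm

Calculate the Compton shift:
Δλ = λ_C(1 - cos(150°))
Δλ = 2.4263 × (1 - cos(150°))
Δλ = 4.5276 pm

Initial wavelength:
λ = λ' - Δλ = 13.6307 - 4.5276 = 9.1031 pm

Initial energy:
E = hc/λ = 1239.842 / 9.1031 = 136.1999 keV

(Intermediate values are shown rounded; full precision is carried through to the final answer.)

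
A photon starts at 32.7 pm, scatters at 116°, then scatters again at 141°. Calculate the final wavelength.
40.5018 pm

Apply Compton shift twice:

First scattering at θ₁ = 116°:
Δλ₁ = λ_C(1 - cos(116°))
Δλ₁ = 2.4263 × 1.4384
Δλ₁ = 3.4899 pm

After first scattering:
λ₁ = 32.7 + 3.4899 = 36.1899 pm

Second scattering at θ₂ = 141°:
Δλ₂ = λ_C(1 - cos(141°))
Δλ₂ = 2.4263 × 1.7771
Δλ₂ = 4.3119 pm

Final wavelength:
λ₂ = 36.1899 + 4.3119 = 40.5018 pm

Total shift: Δλ_total = 3.4899 + 4.3119 = 7.8018 pm

(Intermediate values are shown rounded; full precision is carried through to the final answer.)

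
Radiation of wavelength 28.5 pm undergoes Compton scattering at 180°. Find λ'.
33.3526 pm

Using the Compton formula: λ' = λ + λ_C(1 − cos θ)

For θ = 180°, cos θ = -1 (exact) = -1.0000, so:
1 − cos 180° = 1 − (-1) = 2.0000

Δλ = λ_C × 2.0000 = 2.4263 × 2.0000 = 4.8526 pm

λ' = 28.5 + 4.8526 = 33.3526 pm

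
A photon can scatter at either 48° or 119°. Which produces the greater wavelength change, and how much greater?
119° produces the larger shift by a factor of 4.488

Calculate both shifts using Δλ = λ_C(1 - cos θ):

For θ₁ = 48°:
Δλ₁ = 2.4263 × (1 - cos(48°))
Δλ₁ = 2.4263 × 0.3309
Δλ₁ = 0.8028 pm

For θ₂ = 119°:
Δλ₂ = 2.4263 × (1 - cos(119°))
Δλ₂ = 2.4263 × 1.4848
Δλ₂ = 3.6026 pm

The 119° angle produces the larger shift.
Ratio: 3.6026/0.8028 = 4.488

(Intermediate values are shown rounded; full precision is carried through to the final answer.)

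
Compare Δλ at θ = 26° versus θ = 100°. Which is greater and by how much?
100° produces the larger shift by a factor of 11.597

Calculate both shifts using Δλ = λ_C(1 - cos θ):

For θ₁ = 26°:
Δλ₁ = 2.4263 × (1 - cos(26°))
Δλ₁ = 2.4263 × 0.1012
Δλ₁ = 0.2456 pm

For θ₂ = 100°:
Δλ₂ = 2.4263 × (1 - cos(100°))
Δλ₂ = 2.4263 × 1.1736
Δλ₂ = 2.8476 pm

The 100° angle produces the larger shift.
Ratio: 2.8476/0.2456 = 11.597

(Intermediate values are shown rounded; full precision is carried through to the final answer.)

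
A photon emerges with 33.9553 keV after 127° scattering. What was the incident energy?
38.0000 keV

Convert final energy to wavelength (hc ≈ 1239.842 keV·pm):
λ' = hc/E' = 1239.842 / 33.9553 = 36.5139 pm

Calculate the Compton shift:
Δλ = λ_C(1 - cos(127°))
Δλ = 2.4263 × (1 - cos(127°))
Δλ = 3.8865 pm

Initial wavelength:
λ = λ' - Δλ = 36.5139 - 3.8865 = 32.6274 pm

Initial energy:
E = hc/λ = 1239.842 / 32.6274 = 38.0000 keV

(Intermediate values are shown rounded; full precision is carried through to the final answer.)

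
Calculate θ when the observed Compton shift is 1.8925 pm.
77.29°

From the Compton formula Δλ = λ_C(1 - cos θ), we can solve for θ:

cos θ = 1 - Δλ/λ_C

Given:
- Δλ = 1.8925 pm
- λ_C = h/(m_e·c) ≈ 2.42631024 pm

cos θ = 1 - 1.8925/2.42631024
cos θ = 1 - 0.779991
cos θ = 0.220009

θ = arccos(0.220009)
θ = 77.29°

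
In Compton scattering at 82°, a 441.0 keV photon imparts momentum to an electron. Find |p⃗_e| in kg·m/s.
2.5487e-22 kg·m/s

The electron is initially at rest, so by conservation of momentum:
p⃗_e = p⃗₀ − p⃗'  (incident photon momentum minus scattered photon momentum)

Photon momentum magnitudes (p = h/λ = E/c):
λ₀ = hc/E₀ = 2.8114 pm → p₀ = h/λ₀ = 2.3568e-22 kg·m/s
Δλ = λ_C(1 − cos 82°) = 2.0886 pm
λ' = 4.9001 pm → p' = h/λ' = 1.3522e-22 kg·m/s

The scattered photon makes angle θ = 82° with the incident direction, so by the law of cosines:
|p⃗_e|² = p₀² + p'² − 2p₀p'cos θ
|p⃗_e|² = (2.3568e-22)² + (1.3522e-22)² − 2·2.3568e-22·1.3522e-22·cos(82°)
|p⃗_e| = 2.5487e-22 kg·m/s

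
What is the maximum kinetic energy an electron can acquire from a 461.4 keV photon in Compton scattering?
296.9593 keV

Maximum energy transfer occurs at θ = 180° (backscattering).

Initial photon: E₀ = 461.4 keV → λ₀ = 2.6871 pm

Maximum Compton shift (at 180°):
Δλ_max = 2λ_C = 2 × 2.4263 = 4.8526 pm

Final wavelength:
λ' = 2.6871 + 4.8526 = 7.5398 pm

Minimum photon energy (maximum energy to electron):
E'_min = hc/λ' = 164.4407 keV

Maximum electron kinetic energy:
K_max = E₀ - E'_min = 461.4000 - 164.4407 = 296.9593 keV

(Intermediate values are shown rounded; full precision is carried through to the final answer.)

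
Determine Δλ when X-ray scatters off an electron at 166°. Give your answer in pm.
4.7805 pm

Using the Compton scattering formula:
Δλ = λ_C(1 - cos θ)

where λ_C = h/(m_e·c) ≈ 2.4263 pm is the Compton wavelength of an electron.

For θ = 166°:
cos(166°) = -0.9703
1 - cos(166°) = 1.9703

Δλ = 2.4263 × 1.9703
Δλ = 4.7805 pm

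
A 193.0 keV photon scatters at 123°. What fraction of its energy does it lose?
0.3684 (or 36.84%)

Calculate initial and final photon energies:

Initial: E₀ = 193.0 keV → λ₀ = 6.4241 pm
Compton shift: Δλ = 3.7478 pm
Final wavelength: λ' = 10.1718 pm
Final energy: E' = 121.8898 keV

Fractional energy loss:
(E₀ - E')/E₀ = (193.0000 - 121.8898)/193.0000
= 71.1102/193.0000
= 0.3684
= 36.84%

(Intermediate values are shown rounded; full precision is carried through to the final answer.)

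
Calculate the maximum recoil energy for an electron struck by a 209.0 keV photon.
94.0389 keV

Maximum energy transfer occurs at θ = 180° (backscattering).

Initial photon: E₀ = 209.0 keV → λ₀ = 5.9323 pm

Maximum Compton shift (at 180°):
Δλ_max = 2λ_C = 2 × 2.4263 = 4.8526 pm

Final wavelength:
λ' = 5.9323 + 4.8526 = 10.7849 pm

Minimum photon energy (maximum energy to electron):
E'_min = hc/λ' = 114.9611 keV

Maximum electron kinetic energy:
K_max = E₀ - E'_min = 209.0000 - 114.9611 = 94.0389 keV

(Intermediate values are shown rounded; full precision is carried through to the final answer.)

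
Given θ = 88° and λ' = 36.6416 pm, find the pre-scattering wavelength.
34.3000 pm

From λ' = λ + Δλ, we have λ = λ' - Δλ

First calculate the Compton shift:
Δλ = λ_C(1 - cos θ)
Δλ = 2.4263 × (1 - cos(88°))
Δλ = 2.4263 × 0.9651
Δλ = 2.3416 pm

Initial wavelength:
λ = λ' - Δλ
λ = 36.6416 - 2.3416
λ = 34.3000 pm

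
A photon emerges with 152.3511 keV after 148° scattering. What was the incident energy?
339.2998 keV

Convert final energy to wavelength (hc ≈ 1239.842 keV·pm):
λ' = hc/E' = 1239.842 / 152.3511 = 8.1381 pm

Calculate the Compton shift:
Δλ = λ_C(1 - cos(148°))
Δλ = 2.4263 × (1 - cos(148°))
Δλ = 4.4839 pm

Initial wavelength:
λ = λ' - Δλ = 8.1381 - 4.4839 = 3.6541 pm

Initial energy:
E = hc/λ = 1239.842 / 3.6541 = 339.2998 keV

(Intermediate values are shown rounded; full precision is carried through to the final answer.)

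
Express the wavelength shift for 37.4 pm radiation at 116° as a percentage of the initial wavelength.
9.3314%

Calculate the Compton shift:
Δλ = λ_C(1 - cos(116°))
Δλ = 2.4263 × (1 - cos(116°))
Δλ = 2.4263 × 1.4384
Δλ = 3.4899 pm

Percentage change:
(Δλ/λ₀) × 100 = (3.4899/37.4) × 100
= 9.3314%

(Intermediate values are shown rounded; full precision is carried through to the final answer.)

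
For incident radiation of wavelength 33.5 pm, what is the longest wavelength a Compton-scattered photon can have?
38.3526 pm (at θ = 180°)

The Compton shift is Δλ = λ_C(1 − cos θ).

Since cos θ ranges from −1 to 1, the factor (1 − cos θ) ranges from 0 to 2; the maximum shift occurs at θ = 180° (backscattering):
Δλ_max = 2λ_C = 2 × 2.4263 pm = 4.8526 pm

Maximum scattered wavelength:
λ'_max = λ₀ + Δλ_max = 33.5 + 4.8526 = 38.3526 pm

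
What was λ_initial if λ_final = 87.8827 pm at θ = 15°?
87.8000 pm

From λ' = λ + Δλ, we have λ = λ' - Δλ

First calculate the Compton shift:
Δλ = λ_C(1 - cos θ)
Δλ = 2.4263 × (1 - cos(15°))
Δλ = 2.4263 × 0.0341
Δλ = 0.0827 pm

Initial wavelength:
λ = λ' - Δλ
λ = 87.8827 - 0.0827
λ = 87.8000 pm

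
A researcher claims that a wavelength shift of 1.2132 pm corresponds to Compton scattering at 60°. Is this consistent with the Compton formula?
Yes, consistent

Calculate the expected shift for θ = 60°:

Δλ_expected = λ_C(1 - cos(60°))
Δλ_expected = 2.4263 × (1 - cos(60°))
Δλ_expected = 2.4263 × 0.5000
Δλ_expected = 1.2132 pm

Given shift: 1.2132 pm
Expected shift: 1.2132 pm
Difference: 0.0000 pm

The values match. This is consistent with Compton scattering at the stated angle.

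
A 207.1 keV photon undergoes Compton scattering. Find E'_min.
114.3839 keV (at θ = 180°)

The scattered photon has minimum energy when its wavelength is maximum, i.e., when the Compton shift Δλ = λ_C(1 − cos θ) is maximum. This occurs at θ = 180° (backscattering), giving Δλ_max = 2λ_C = 4.8526 pm.

Initial wavelength: λ₀ = hc/E₀ = 5.9867 pm
Maximum final wavelength: λ'_max = λ₀ + 2λ_C = 5.9867 + 4.8526 = 10.8393 pm
Minimum final energy: E'_min = hc/λ'_max = 114.3839 keV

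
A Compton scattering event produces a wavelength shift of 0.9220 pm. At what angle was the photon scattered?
51.68°

From the Compton formula Δλ = λ_C(1 - cos θ), we can solve for θ:

cos θ = 1 - Δλ/λ_C

Given:
- Δλ = 0.9220 pm
- λ_C = h/(m_e·c) ≈ 2.42631024 pm

cos θ = 1 - 0.9220/2.42631024
cos θ = 1 - 0.380001
cos θ = 0.619999

θ = arccos(0.619999)
θ = 51.68°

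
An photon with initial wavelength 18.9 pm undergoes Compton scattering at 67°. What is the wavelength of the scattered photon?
20.3783 pm

Using the Compton scattering formula:
λ' = λ + Δλ = λ + λ_C(1 - cos θ)

Given:
- Initial wavelength λ = 18.9 pm
- Scattering angle θ = 67°
- Compton wavelength λ_C ≈ 2.4263 pm

Calculate the shift:
Δλ = 2.4263 × (1 - cos(67°))
Δλ = 2.4263 × 0.6093
Δλ = 1.4783 pm

Final wavelength:
λ' = 18.9 + 1.4783 = 20.3783 pm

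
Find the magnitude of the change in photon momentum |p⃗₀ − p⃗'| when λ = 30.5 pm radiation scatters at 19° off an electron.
7.1564e-24 kg·m/s

Photon momentum magnitude is p = h/λ.

Initial momentum:
p₀ = h/λ = 6.6261e-34/3.0500e-11 = 2.1725e-23 kg·m/s

After scattering:
λ' = λ + Δλ = 30.5 + 0.1322 = 30.6322 pm
p' = h/λ' = 6.6261e-34/3.0632e-11 = 2.1631e-23 kg·m/s

Momentum is a vector; the scattered photon's direction makes angle θ = 19° with the incident direction. The magnitude of the vector change Δp⃗ = p⃗₀ − p⃗' is found from the law of cosines:
|Δp⃗|² = p₀² + p'² − 2p₀p'cos θ
|Δp⃗|² = (2.1725e-23)² + (2.1631e-23)² − 2·2.1725e-23·2.1631e-23·cos(19°)
|Δp⃗| = 7.1564e-24 kg·m/s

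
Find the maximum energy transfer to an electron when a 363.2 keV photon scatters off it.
213.2121 keV

Maximum energy transfer occurs at θ = 180° (backscattering).

Initial photon: E₀ = 363.2 keV → λ₀ = 3.4137 pm

Maximum Compton shift (at 180°):
Δλ_max = 2λ_C = 2 × 2.4263 = 4.8526 pm

Final wavelength:
λ' = 3.4137 + 4.8526 = 8.2663 pm

Minimum photon energy (maximum energy to electron):
E'_min = hc/λ' = 149.9879 keV

Maximum electron kinetic energy:
K_max = E₀ - E'_min = 363.2000 - 149.9879 = 213.2121 keV

(Intermediate values are shown rounded; full precision is carried through to the final answer.)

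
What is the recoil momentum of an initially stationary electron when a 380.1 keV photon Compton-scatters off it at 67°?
1.9651e-22 kg·m/s

The electron is initially at rest, so by conservation of momentum:
p⃗_e = p⃗₀ − p⃗'  (incident photon momentum minus scattered photon momentum)

Photon momentum magnitudes (p = h/λ = E/c):
λ₀ = hc/E₀ = 3.2619 pm → p₀ = h/λ₀ = 2.0314e-22 kg·m/s
Δλ = λ_C(1 − cos 67°) = 1.4783 pm
λ' = 4.7402 pm → p' = h/λ' = 1.3979e-22 kg·m/s

The scattered photon makes angle θ = 67° with the incident direction, so by the law of cosines:
|p⃗_e|² = p₀² + p'² − 2p₀p'cos θ
|p⃗_e|² = (2.0314e-22)² + (1.3979e-22)² − 2·2.0314e-22·1.3979e-22·cos(67°)
|p⃗_e| = 1.9651e-22 kg·m/s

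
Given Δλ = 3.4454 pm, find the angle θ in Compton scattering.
114.84°

From the Compton formula Δλ = λ_C(1 - cos θ), we can solve for θ:

cos θ = 1 - Δλ/λ_C

Given:
- Δλ = 3.4454 pm
- λ_C = h/(m_e·c) ≈ 2.42631024 pm

cos θ = 1 - 3.4454/2.42631024
cos θ = 1 - 1.420016
cos θ = -0.420016

θ = arccos(-0.420016)
θ = 114.84°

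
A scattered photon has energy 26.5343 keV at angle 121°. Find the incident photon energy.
28.8000 keV

Convert final energy to wavelength (hc ≈ 1239.842 keV·pm):
λ' = hc/E' = 1239.842 / 26.5343 = 46.7260 pm

Calculate the Compton shift:
Δλ = λ_C(1 - cos(121°))
Δλ = 2.4263 × (1 - cos(121°))
Δλ = 3.6760 pm

Initial wavelength:
λ = λ' - Δλ = 46.7260 - 3.6760 = 43.0501 pm

Initial energy:
E = hc/λ = 1239.842 / 43.0501 = 28.8000 keV

(Intermediate values are shown rounded; full precision is carried through to the final answer.)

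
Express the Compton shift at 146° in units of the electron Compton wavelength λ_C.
1.8290 λ_C

The Compton shift formula is:
Δλ = λ_C(1 - cos θ)

Dividing both sides by λ_C:
Δλ/λ_C = 1 - cos θ

For θ = 146°:
Δλ/λ_C = 1 - cos(146°)
Δλ/λ_C = 1 - -0.8290
Δλ/λ_C = 1.8290

This means the shift is 1.8290 × λ_C = 4.4378 pm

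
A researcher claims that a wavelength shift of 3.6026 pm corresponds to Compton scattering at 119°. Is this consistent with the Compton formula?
Yes, consistent

Calculate the expected shift for θ = 119°:

Δλ_expected = λ_C(1 - cos(119°))
Δλ_expected = 2.4263 × (1 - cos(119°))
Δλ_expected = 2.4263 × 1.4848
Δλ_expected = 3.6026 pm

Given shift: 3.6026 pm
Expected shift: 3.6026 pm
Difference: 0.0000 pm

The values match. This is consistent with Compton scattering at the stated angle.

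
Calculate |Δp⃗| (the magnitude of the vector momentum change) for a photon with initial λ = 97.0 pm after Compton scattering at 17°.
2.0183e-24 kg·m/s

Photon momentum magnitude is p = h/λ.

Initial momentum:
p₀ = h/λ = 6.6261e-34/9.7000e-11 = 6.8310e-24 kg·m/s

After scattering:
λ' = λ + Δλ = 97.0 + 0.1060 = 97.1060 pm
p' = h/λ' = 6.6261e-34/9.7106e-11 = 6.8235e-24 kg·m/s

Momentum is a vector; the scattered photon's direction makes angle θ = 17° with the incident direction. The magnitude of the vector change Δp⃗ = p⃗₀ − p⃗' is found from the law of cosines:
|Δp⃗|² = p₀² + p'² − 2p₀p'cos θ
|Δp⃗|² = (6.8310e-24)² + (6.8235e-24)² − 2·6.8310e-24·6.8235e-24·cos(17°)
|Δp⃗| = 2.0183e-24 kg·m/s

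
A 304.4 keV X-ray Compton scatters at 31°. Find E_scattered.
280.5311 keV

First convert energy to wavelength:
λ = hc/E, with hc ≈ 1239.842 keV·pm (i.e. 1239.842 eV·nm)

For E = 304.4 keV = 304400 eV:
λ = 1239.842 keV·pm / 304.4 keV
λ = 4.0731 pm

Calculate the Compton shift:
Δλ = λ_C(1 - cos(31°)) = 2.4263 × 0.1428
Δλ = 0.3466 pm

Final wavelength:
λ' = 4.0731 + 0.3466 = 4.4196 pm

Final energy:
E' = hc/λ' = 1239.842 / 4.4196 = 280.5311 keV

(Intermediate values are shown rounded; full precision is carried through to the final answer.)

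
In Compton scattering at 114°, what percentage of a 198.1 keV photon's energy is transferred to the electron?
0.3529 (or 35.29%)

Calculate initial and final photon energies:

Initial: E₀ = 198.1 keV → λ₀ = 6.2587 pm
Compton shift: Δλ = 3.4132 pm
Final wavelength: λ' = 9.6718 pm
Final energy: E' = 128.1908 keV

Fractional energy loss:
(E₀ - E')/E₀ = (198.1000 - 128.1908)/198.1000
= 69.9092/198.1000
= 0.3529
= 35.29%

(Intermediate values are shown rounded; full precision is carried through to the final answer.)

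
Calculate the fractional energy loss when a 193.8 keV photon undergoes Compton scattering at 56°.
0.1432 (or 14.32%)

Calculate initial and final photon energies:

Initial: E₀ = 193.8 keV → λ₀ = 6.3975 pm
Compton shift: Δλ = 1.0695 pm
Final wavelength: λ' = 7.4671 pm
Final energy: E' = 166.0413 keV

Fractional energy loss:
(E₀ - E')/E₀ = (193.8000 - 166.0413)/193.8000
= 27.7587/193.8000
= 0.1432
= 14.32%

(Intermediate values are shown rounded; full precision is carried through to the final answer.)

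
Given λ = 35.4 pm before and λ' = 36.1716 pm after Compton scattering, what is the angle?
47.00°

First find the wavelength shift:
Δλ = λ' - λ = 36.1716 - 35.4 = 0.7716 pm

Using Δλ = λ_C(1 - cos θ), with λ_C = h/(m_e·c) ≈ 2.42631024 pm:
cos θ = 1 - Δλ/λ_C
cos θ = 1 - 0.7716/2.42631024
cos θ = 0.681986

θ = arccos(0.681986)
θ = 47.00°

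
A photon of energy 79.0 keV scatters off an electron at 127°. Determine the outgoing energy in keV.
63.3196 keV

First convert energy to wavelength:
λ = hc/E, with hc ≈ 1239.842 keV·pm (i.e. 1239.842 eV·nm)

For E = 79.0 keV = 79000 eV:
λ = 1239.842 keV·pm / 79.0 keV
λ = 15.6942 pm

Calculate the Compton shift:
Δλ = λ_C(1 - cos(127°)) = 2.4263 × 1.6018
Δλ = 3.8865 pm

Final wavelength:
λ' = 15.6942 + 3.8865 = 19.5807 pm

Final energy:
E' = hc/λ' = 1239.842 / 19.5807 = 63.3196 keV

(Intermediate values are shown rounded; full precision is carried through to the final answer.)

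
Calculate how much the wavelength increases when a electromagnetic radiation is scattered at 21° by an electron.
0.1612 pm

Using the Compton scattering formula:
Δλ = λ_C(1 - cos θ)

where λ_C = h/(m_e·c) ≈ 2.4263 pm is the Compton wavelength of an electron.

For θ = 21°:
cos(21°) = 0.9336
1 - cos(21°) = 0.0664

Δλ = 2.4263 × 0.0664
Δλ = 0.1612 pm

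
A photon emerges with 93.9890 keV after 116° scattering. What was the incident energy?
127.8001 keV

Convert final energy to wavelength (hc ≈ 1239.842 keV·pm):
λ' = hc/E' = 1239.842 / 93.9890 = 13.1914 pm

Calculate the Compton shift:
Δλ = λ_C(1 - cos(116°))
Δλ = 2.4263 × (1 - cos(116°))
Δλ = 3.4899 pm

Initial wavelength:
λ = λ' - Δλ = 13.1914 - 3.4899 = 9.7014 pm

Initial energy:
E = hc/λ = 1239.842 / 9.7014 = 127.8001 keV

(Intermediate values are shown rounded; full precision is carried through to the final answer.)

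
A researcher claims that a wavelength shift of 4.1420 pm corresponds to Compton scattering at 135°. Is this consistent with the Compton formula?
Yes, consistent

Calculate the expected shift for θ = 135°:

Δλ_expected = λ_C(1 - cos(135°))
Δλ_expected = 2.4263 × (1 - cos(135°))
Δλ_expected = 2.4263 × 1.7071
Δλ_expected = 4.1420 pm

Given shift: 4.1420 pm
Expected shift: 4.1420 pm
Difference: 0.0000 pm

The values match. This is consistent with Compton scattering at the stated angle.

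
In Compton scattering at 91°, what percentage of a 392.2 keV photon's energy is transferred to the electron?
0.4385 (or 43.85%)

Calculate initial and final photon energies:

Initial: E₀ = 392.2 keV → λ₀ = 3.1612 pm
Compton shift: Δλ = 2.4687 pm
Final wavelength: λ' = 5.6299 pm
Final energy: E' = 220.2243 keV

Fractional energy loss:
(E₀ - E')/E₀ = (392.2000 - 220.2243)/392.2000
= 171.9757/392.2000
= 0.4385
= 43.85%

(Intermediate values are shown rounded; full precision is carried through to the final answer.)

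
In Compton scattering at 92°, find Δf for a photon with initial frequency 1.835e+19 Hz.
2.445e+18 Hz (decrease)

Convert frequency to wavelength (c = 299792458 m/s):
λ₀ = c/f₀ = 299792458/1.835e+19 = 1.6337464e-11 m = 16.3375 pm

Calculate Compton shift:
Δλ = λ_C(1 - cos(92°)) = 2.5110 pm

Final wavelength:
λ' = λ₀ + Δλ = 16.3375 + 2.5110 = 18.8485 pm

Final frequency:
f' = c/λ' = 299792458/1.8848451e-11 = 1.5905416e+19 Hz

Frequency shift (decrease):
Δf = f₀ - f' = 1.835e+19 - 1.5905416e+19 = 2.445e+18 Hz

(Intermediate values are shown rounded; full precision is carried through to the final answer.)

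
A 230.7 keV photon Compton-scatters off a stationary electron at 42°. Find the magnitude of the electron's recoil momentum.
8.4627e-23 kg·m/s

The electron is initially at rest, so by conservation of momentum:
p⃗_e = p⃗₀ − p⃗'  (incident photon momentum minus scattered photon momentum)

Photon momentum magnitudes (p = h/λ = E/c):
λ₀ = hc/E₀ = 5.3743 pm → p₀ = h/λ₀ = 1.2329e-22 kg·m/s
Δλ = λ_C(1 − cos 42°) = 0.6232 pm
λ' = 5.9975 pm → p' = h/λ' = 1.1048e-22 kg·m/s

The scattered photon makes angle θ = 42° with the incident direction, so by the law of cosines:
|p⃗_e|² = p₀² + p'² − 2p₀p'cos θ
|p⃗_e|² = (1.2329e-22)² + (1.1048e-22)² − 2·1.2329e-22·1.1048e-22·cos(42°)
|p⃗_e| = 8.4627e-23 kg·m/s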